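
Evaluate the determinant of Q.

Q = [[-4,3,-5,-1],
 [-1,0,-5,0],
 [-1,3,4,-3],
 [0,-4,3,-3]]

Expand along row 2 (it has 2 zeros):
  − (-1) · M_21   where M_21 = det([3 -5 -1; 3 4 -3; -4 3 -3]) = -139
  − (-5) · M_23   where M_23 = det([-4 3 -1; -1 3 -3; 0 -4 -3]) = 71
det = (-1)·(-1)·(-139) + (-1)·(-5)·(71) = 216

216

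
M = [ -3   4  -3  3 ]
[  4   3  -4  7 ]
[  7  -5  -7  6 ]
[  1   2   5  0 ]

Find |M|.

Expand along row 4 (it has 1 zero):
  − (1) · M_41   where M_41 = det([4 -3 3; 3 -4 7; -5 -7 6]) = 136
  + (2) · M_42   where M_42 = det([-3 -3 3; 4 -4 7; 7 -7 6]) = -150
  − (5) · M_43   where M_43 = det([-3 4 3; 4 3 7; 7 -5 6]) = -182
det = (-1)·(1)·(136) + (+1)·(2)·(-150) + (-1)·(5)·(-182) = 474

|M| = 474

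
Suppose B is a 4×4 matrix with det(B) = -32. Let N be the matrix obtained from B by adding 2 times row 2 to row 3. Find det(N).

-32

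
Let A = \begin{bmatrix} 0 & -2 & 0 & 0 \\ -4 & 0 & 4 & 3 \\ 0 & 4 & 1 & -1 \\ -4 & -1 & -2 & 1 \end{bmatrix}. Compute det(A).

Expand along row 1 (it has 3 zeros):
  − (-2) · M_12   where M_12 = det([-4 4 3; 0 1 -1; -4 -2 1]) = 32
det = (-1)·(-2)·(32) = 64

|A| = 64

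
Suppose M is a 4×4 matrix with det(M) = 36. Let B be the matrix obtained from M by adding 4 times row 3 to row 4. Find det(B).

Adding a multiple of one row to another leaves the determinant unchanged.
det(B) = (1)·(36) = 36

36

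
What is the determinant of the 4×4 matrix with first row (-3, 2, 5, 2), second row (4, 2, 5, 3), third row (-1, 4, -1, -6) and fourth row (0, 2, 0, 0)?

The determinant is 376.

Expand along row 4 (it has 3 zeros):
  + (2) · M_42   where M_42 = det([-3 5 2; 4 5 3; -1 -1 -6]) = 188
det = (+1)·(2)·(188) = 376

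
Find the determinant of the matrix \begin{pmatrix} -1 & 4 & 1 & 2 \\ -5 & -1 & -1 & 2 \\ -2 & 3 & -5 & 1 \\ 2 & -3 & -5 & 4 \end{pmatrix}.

-815

Expand along row 1:
  + (-1) · M_11   where M_11 = det([-1 -1 2; 3 -5 1; -3 -5 4]) = -30
  − (4) · M_12   where M_12 = det([-5 -1 2; -2 -5 1; 2 -5 4]) = 105
  + (1) · M_13   where M_13 = det([-5 -1 2; -2 3 1; 2 -3 4]) = -85
  − (2) · M_14   where M_14 = det([-5 -1 -1; -2 3 -5; 2 -3 -5]) = 170
det = (+1)·(-1)·(-30) + (-1)·(4)·(105) + (+1)·(1)·(-85) + (-1)·(2)·(170) = -815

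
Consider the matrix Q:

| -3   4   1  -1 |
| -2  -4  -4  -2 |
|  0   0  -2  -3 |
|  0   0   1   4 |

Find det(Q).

-100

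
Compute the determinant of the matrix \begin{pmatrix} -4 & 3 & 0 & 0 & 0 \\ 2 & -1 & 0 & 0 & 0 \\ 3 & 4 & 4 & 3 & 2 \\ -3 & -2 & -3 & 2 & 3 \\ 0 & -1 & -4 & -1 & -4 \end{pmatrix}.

140

The matrix is block lower-triangular with a 2×2 block and a 3×3 block on the diagonal, so its determinant equals the product of the determinants of the diagonal blocks.
det of the 2×2 block = -2
det of the 3×3 block = -70
det = (-2)·(-70) = 140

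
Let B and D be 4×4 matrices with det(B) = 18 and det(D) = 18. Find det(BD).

det(BD) = det(B)·det(D) = (18)·(18) = 324

|BD| = 324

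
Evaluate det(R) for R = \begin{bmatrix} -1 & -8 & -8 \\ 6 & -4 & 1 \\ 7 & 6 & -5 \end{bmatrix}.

The determinant is -822.

Expand along row 1:
  + (-1) · |-4 1; 6 -5| = (-1)·(20 − 6) = -14
  − (-8) · |6 1; 7 -5| = −(-8)·(-30 − 7) = -296
  + (-8) · |6 -4; 7 6| = (-8)·(36 − (-28)) = -512
Sum: (-14) + (-296) + (-512) = -822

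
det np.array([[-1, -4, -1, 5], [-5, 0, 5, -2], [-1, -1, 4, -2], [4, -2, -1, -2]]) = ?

Expand along row 2 (it has 1 zero):
  − (-5) · M_21   where M_21 = det([-4 -1 5; -1 4 -2; -2 -1 -2]) = 83
  − (5) · M_23   where M_23 = det([-1 -4 5; -1 -1 -2; 4 -2 -2]) = 72
  + (-2) · M_24   where M_24 = det([-1 -4 -1; -1 -1 4; 4 -2 -1]) = -75
det = (-1)·(-5)·(83) + (-1)·(5)·(72) + (+1)·(-2)·(-75) = 205

205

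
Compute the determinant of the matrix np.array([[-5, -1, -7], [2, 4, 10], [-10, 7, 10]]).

Expand along column 1:
  + (-5) · |4 10; 7 10| = (-5)·(40 − 70) = 150
  − 2 · |-1 -7; 7 10| = −2·(-10 − (-49)) = -78
  + (-10) · |-1 -7; 4 10| = (-10)·(-10 − (-28)) = -180
Sum: (150) + (-78) + (-180) = -108

-108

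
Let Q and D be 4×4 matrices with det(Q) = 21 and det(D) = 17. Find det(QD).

det(QD) = det(Q)·det(D) = (21)·(17) = 357

357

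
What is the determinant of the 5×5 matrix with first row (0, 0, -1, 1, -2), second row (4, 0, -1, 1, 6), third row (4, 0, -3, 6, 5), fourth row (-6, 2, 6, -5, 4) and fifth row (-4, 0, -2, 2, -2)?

240

Expand along column 2 (it has 4 zeros):
  + (2) · M_42   where M_42 = det([0 -1 1 -2; 4 -1 1 6; 4 -3 6 5; -4 -2 2 -2]) = 120
det = (+1)·(2)·(120) = 240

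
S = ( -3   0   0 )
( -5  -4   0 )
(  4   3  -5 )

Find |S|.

S is lower triangular, so det(S) is the product of the diagonal entries:
det = (-3) · (-4) · (-5) = -60

The determinant is -60.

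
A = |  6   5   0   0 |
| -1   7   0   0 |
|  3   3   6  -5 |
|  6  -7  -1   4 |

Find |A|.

The determinant is 893.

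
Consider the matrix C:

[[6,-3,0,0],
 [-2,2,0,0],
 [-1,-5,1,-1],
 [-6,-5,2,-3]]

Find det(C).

-6

C is block lower-triangular with a 2×2 block and a 2×2 block on the diagonal, so its determinant equals the product of the determinants of the diagonal blocks.
det of the 2×2 block = 6
det of the 2×2 block = -1
det = (6)·(-1) = -6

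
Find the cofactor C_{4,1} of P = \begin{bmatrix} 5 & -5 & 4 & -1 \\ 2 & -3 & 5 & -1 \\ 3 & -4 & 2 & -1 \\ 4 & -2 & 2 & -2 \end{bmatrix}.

Delete row 4 and column 1; the remaining 3×3 submatrix is [-5 4 -1; -3 5 -1; -4 2 -1].
Its determinant is 5.
The cofactor carries sign (−1)^(4+1) = −1, so C_{4,1} = −(5) = -5.

-5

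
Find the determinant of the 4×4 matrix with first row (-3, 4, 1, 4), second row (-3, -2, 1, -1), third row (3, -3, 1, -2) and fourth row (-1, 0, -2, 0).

41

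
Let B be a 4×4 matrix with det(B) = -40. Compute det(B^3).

det(B^3) = (det B)^3 = (-40)^3 = -64000

-64000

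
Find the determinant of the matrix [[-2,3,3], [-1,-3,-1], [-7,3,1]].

-48

Expand along row 1:
  + (-2) · |-3 -1; 3 1| = (-2)·(-3 − (-3)) = 0
  − 3 · |-1 -1; -7 1| = −3·(-1 − 7) = 24
  + 3 · |-1 -3; -7 3| = 3·(-3 − 21) = -72
Sum: (0) + (24) + (-72) = -48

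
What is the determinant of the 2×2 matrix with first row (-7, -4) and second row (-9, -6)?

det = (-7)·(-6) − (-4)·(-9) = 42 − 36 = 6

6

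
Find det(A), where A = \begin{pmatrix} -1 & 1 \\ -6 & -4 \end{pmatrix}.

det(A) = (-1)·(-4) − 1·(-6) = 4 − (-6) = 10

10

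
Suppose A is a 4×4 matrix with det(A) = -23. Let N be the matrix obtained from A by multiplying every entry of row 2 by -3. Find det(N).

Scaling one row by -3 multiplies the determinant by -3.
det(N) = (-3)·(-23) = 69

|N| = 69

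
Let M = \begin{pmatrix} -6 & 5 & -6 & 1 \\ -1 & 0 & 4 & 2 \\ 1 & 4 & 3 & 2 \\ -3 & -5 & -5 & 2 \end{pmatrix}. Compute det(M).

Expand along row 2 (it has 1 zero):
  − (-1) · M_21   where M_21 = det([5 -6 1; 4 3 2; -5 -5 2]) = 183
  − (4) · M_23   where M_23 = det([-6 5 1; 1 4 2; -3 -5 2]) = -141
  + (2) · M_24   where M_24 = det([-6 5 -6; 1 4 3; -3 -5 -5]) = -32
det = (-1)·(-1)·(183) + (-1)·(4)·(-141) + (+1)·(2)·(-32) = 683

det(M) = 683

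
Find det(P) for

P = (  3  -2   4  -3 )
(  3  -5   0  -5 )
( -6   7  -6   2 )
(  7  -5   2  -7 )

Expand along row 2 (it has 1 zero):
  − (3) · M_21   where M_21 = det([-2 4 -3; 7 -6 2; -5 2 -7]) = 128
  + (-5) · M_22   where M_22 = det([3 4 -3; -6 -6 2; 7 2 -7]) = -88
  + (-5) · M_24   where M_24 = det([3 -2 4; -6 7 -6; 7 -5 2]) = -64
det = (-1)·(3)·(128) + (+1)·(-5)·(-88) + (+1)·(-5)·(-64) = 376

det(P) = 376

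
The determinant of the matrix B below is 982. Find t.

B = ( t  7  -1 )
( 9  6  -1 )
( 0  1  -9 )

Expanding along the row containing t, det(B) is linear in t: det(B) = (-53)·t + (558).
Set (-53)·t + (558) = 982  ⇒  (-53)·t = 424  ⇒  t = -8.

-8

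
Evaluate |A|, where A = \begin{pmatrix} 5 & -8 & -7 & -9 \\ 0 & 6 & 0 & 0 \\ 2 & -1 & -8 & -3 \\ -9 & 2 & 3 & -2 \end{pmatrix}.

det(A) = 3012

Expand along row 2 (it has 3 zeros):
  + (6) · M_22   where M_22 = det([5 -7 -9; 2 -8 -3; -9 3 -2]) = 502
det = (+1)·(6)·(502) = 3012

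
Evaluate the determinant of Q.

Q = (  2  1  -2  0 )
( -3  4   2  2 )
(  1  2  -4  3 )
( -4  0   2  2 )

The determinant is 6.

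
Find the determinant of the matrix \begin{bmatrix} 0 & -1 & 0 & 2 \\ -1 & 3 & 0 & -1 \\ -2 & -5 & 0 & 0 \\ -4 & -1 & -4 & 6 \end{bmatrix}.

80

Expand along column 3 (it has 3 zeros):
  − (-4) · M_43   where M_43 = det([0 -1 2; -1 3 -1; -2 -5 0]) = 20
det = (-1)·(-4)·(20) = 80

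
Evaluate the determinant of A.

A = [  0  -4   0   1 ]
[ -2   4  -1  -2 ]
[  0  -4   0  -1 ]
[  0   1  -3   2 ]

Expand along column 1 (it has 3 zeros):
  − (-2) · M_21   where M_21 = det([-4 0 1; -4 0 -1; 1 -3 2]) = 24
det = (-1)·(-2)·(24) = 48

48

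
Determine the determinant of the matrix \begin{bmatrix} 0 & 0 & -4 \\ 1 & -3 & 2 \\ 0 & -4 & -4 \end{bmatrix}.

16

Expand along row 1:
  + (-4) · |1 -3; 0 -4| = (-4)·(-4 − 0) = 16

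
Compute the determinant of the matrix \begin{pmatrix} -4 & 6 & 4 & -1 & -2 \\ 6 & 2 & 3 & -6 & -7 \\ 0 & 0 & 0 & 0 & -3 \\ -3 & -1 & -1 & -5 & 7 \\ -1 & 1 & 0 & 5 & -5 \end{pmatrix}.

The determinant is -300.

Expand along row 3 (it has 4 zeros):
  + (-3) · M_35   where M_35 = det([-4 6 4 -1; 6 2 3 -6; -3 -1 -1 -5; -1 1 0 5]) = 100
det = (+1)·(-3)·(100) = -300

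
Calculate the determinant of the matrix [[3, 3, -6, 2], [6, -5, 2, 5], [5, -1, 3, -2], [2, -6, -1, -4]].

Expand along row 1:
  + (3) · M_11   where M_11 = det([-5 2 5; -1 3 -2; -6 -1 -4]) = 181
  − (3) · M_12   where M_12 = det([6 2 5; 5 3 -2; 2 -1 -4]) = -107
  + (-6) · M_13   where M_13 = det([6 -5 5; 5 -1 -2; 2 -6 -4]) = -268
  − (2) · M_14   where M_14 = det([6 -5 2; 5 -1 3; 2 -6 -1]) = 3
det = (+1)·(3)·(181) + (-1)·(3)·(-107) + (+1)·(-6)·(-268) + (-1)·(2)·(3) = 2466

The determinant is 2466.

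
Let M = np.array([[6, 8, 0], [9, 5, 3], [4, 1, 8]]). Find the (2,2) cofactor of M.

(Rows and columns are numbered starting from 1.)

Delete row 2 and column 2; the remaining 2×2 submatrix is [6 0; 4 8].
Its determinant is 6·8 − 0·4 = 48.
The cofactor carries sign (−1)^(2+2) = +1, so C_{2,2} = +(48) = 48.

The cofactor is 48.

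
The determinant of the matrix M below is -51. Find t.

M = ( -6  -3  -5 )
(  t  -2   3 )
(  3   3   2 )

Expanding along the row containing t, det(M) is linear in t: det(M) = (-9)·t + (21).
Set (-9)·t + (21) = -51  ⇒  (-9)·t = -72  ⇒  t = 8.

8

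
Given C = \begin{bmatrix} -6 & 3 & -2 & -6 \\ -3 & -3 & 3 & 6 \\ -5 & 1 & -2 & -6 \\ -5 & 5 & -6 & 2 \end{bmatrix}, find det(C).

Expand along row 1:
  + (-6) · M_11   where M_11 = det([-3 3 6; 1 -2 -6; 5 -6 2]) = 48
  − (3) · M_12   where M_12 = det([-3 3 6; -5 -2 -6; -5 -6 2]) = 360
  + (-2) · M_13   where M_13 = det([-3 -3 6; -5 1 -6; -5 5 2]) = -336
  − (-6) · M_14   where M_14 = det([-3 -3 3; -5 1 -2; -5 5 -6]) = -12
det = (+1)·(-6)·(48) + (-1)·(3)·(360) + (+1)·(-2)·(-336) + (-1)·(-6)·(-12) = -768

-768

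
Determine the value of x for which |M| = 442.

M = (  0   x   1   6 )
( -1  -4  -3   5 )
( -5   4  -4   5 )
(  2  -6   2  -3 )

Expanding along the row containing x, det(M) is linear in x: det(M) = (-3)·x + (460).
Set (-3)·x + (460) = 442  ⇒  (-3)·x = -18  ⇒  x = 6.

6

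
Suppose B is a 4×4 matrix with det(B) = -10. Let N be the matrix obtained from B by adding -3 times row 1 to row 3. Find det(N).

det(N) = -10

Adding a multiple of one row to another leaves the determinant unchanged.
det(N) = (1)·(-10) = -10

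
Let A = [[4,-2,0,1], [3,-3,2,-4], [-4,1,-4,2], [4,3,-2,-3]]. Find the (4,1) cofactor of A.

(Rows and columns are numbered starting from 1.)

Delete row 4 and column 1; the remaining 3×3 submatrix is [-2 0 1; -3 2 -4; 1 -4 2].
Its determinant is 34.
The cofactor carries sign (−1)^(4+1) = −1, so C_{4,1} = −(34) = -34.

-34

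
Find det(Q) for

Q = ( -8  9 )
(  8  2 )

-88

det(Q) = (-8)·2 − 9·8 = -16 − 72 = -88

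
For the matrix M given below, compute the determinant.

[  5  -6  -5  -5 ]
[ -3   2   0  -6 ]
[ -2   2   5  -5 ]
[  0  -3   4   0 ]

|M| = -872

Expand along row 4 (it has 2 zeros):
  + (-3) · M_42   where M_42 = det([5 -5 -5; -3 0 -6; -2 5 -5]) = 240
  − (4) · M_43   where M_43 = det([5 -6 -5; -3 2 -6; -2 2 -5]) = 38
det = (+1)·(-3)·(240) + (-1)·(4)·(38) = -872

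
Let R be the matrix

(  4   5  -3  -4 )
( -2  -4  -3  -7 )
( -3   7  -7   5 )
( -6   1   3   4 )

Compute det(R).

Expand along row 1:
  + (4) · M_11   where M_11 = det([-4 -3 -7; 7 -7 5; 1 3 4]) = 45
  − (5) · M_12   where M_12 = det([-2 -3 -7; -3 -7 5; -6 3 4]) = 497
  + (-3) · M_13   where M_13 = det([-2 -4 -7; -3 7 5; -6 1 4]) = -247
  − (-4) · M_14   where M_14 = det([-2 -4 -3; -3 7 -7; -6 1 3]) = -377
det = (+1)·(4)·(45) + (-1)·(5)·(497) + (+1)·(-3)·(-247) + (-1)·(-4)·(-377) = -3072

-3072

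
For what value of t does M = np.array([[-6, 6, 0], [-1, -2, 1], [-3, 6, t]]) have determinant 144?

Expanding along the column containing t, det(M) is linear in t: det(M) = (18)·t + (18).
Set (18)·t + (18) = 144  ⇒  (18)·t = 126  ⇒  t = 7.

7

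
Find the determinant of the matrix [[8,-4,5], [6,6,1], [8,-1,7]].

210

Expand along column 1:
  + 8 · |6 1; -1 7| = 8·(42 − (-1)) = 344
  − 6 · |-4 5; -1 7| = −6·(-28 − (-5)) = 138
  + 8 · |-4 5; 6 1| = 8·(-4 − 30) = -272
Sum: (344) + (138) + (-272) = 210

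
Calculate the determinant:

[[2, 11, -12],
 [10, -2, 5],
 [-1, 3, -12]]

The determinant is 947.

Expand along column 1:
  + 2 · |-2 5; 3 -12| = 2·(24 − 15) = 18
  − 10 · |11 -12; 3 -12| = −10·(-132 − (-36)) = 960
  + (-1) · |11 -12; -2 5| = (-1)·(55 − 24) = -31
Sum: (18) + (960) + (-31) = 947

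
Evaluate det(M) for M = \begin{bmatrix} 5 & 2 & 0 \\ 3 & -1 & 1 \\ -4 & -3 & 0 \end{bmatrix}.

|M| = 7

Expand along column 3:
  − 1 · |5 2; -4 -3| = −1·(-15 − (-8)) = 7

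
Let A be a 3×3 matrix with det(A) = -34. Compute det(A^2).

The determinant is 1156.

det(A^2) = (det A)^2 = (-34)^2 = 1156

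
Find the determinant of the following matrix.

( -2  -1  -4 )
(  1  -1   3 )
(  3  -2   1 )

Expand along row 1:
  + (-2) · |-1 3; -2 1| = (-2)·(-1 − (-6)) = -10
  − (-1) · |1 3; 3 1| = −(-1)·(1 − 9) = -8
  + (-4) · |1 -1; 3 -2| = (-4)·(-2 − (-3)) = -4
Sum: (-10) + (-8) + (-4) = -22

The determinant is -22.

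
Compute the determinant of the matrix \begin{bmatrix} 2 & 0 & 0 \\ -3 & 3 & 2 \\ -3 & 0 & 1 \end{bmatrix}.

Expand along column 2:
  + 3 · |2 0; -3 1| = 3·(2 − 0) = 6

6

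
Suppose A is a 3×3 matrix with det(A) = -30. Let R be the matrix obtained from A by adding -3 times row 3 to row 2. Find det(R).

Adding a multiple of one row to another leaves the determinant unchanged.
det(R) = (1)·(-30) = -30

-30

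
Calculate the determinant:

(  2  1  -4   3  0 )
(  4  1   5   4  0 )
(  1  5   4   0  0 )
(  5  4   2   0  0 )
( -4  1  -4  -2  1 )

The determinant is 693.

Expand along column 5 (it has 4 zeros):
  + (1) · M_55   where M_55 = det([2 1 -4 3; 4 1 5 4; 1 5 4 0; 5 4 2 0]) = 693
det = (+1)·(1)·(693) = 693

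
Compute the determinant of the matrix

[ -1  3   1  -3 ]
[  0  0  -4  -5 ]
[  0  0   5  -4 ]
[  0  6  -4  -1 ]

Expand along column 1 (it has 3 zeros):
  + (-1) · M_11   where M_11 = det([0 -4 -5; 0 5 -4; 6 -4 -1]) = 246
det = (+1)·(-1)·(246) = -246

-246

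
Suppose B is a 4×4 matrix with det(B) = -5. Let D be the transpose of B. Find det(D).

det(Bᵀ) = det(B).
det(D) = (1)·(-5) = -5

-5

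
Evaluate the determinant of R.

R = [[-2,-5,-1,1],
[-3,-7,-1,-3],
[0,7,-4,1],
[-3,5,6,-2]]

879

Expand along row 3 (it has 1 zero):
  − (7) · M_32   where M_32 = det([-2 -1 1; -3 -1 -3; -3 6 -2]) = -64
  + (-4) · M_33   where M_33 = det([-2 -5 1; -3 -7 -3; -3 5 -2]) = -109
  − (1) · M_34   where M_34 = det([-2 -5 -1; -3 -7 -1; -3 5 6]) = 5
det = (-1)·(7)·(-64) + (+1)·(-4)·(-109) + (-1)·(1)·(5) = 879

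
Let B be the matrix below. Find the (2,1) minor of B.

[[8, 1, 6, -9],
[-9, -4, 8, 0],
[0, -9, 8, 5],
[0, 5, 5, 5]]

The minor is 1200.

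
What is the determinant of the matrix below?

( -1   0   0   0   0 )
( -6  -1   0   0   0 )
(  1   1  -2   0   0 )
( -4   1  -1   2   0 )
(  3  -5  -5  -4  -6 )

24

The matrix is lower triangular, so the determinant is the product of the diagonal entries:
det = (-1) · (-1) · (-2) · (2) · (-6) = 24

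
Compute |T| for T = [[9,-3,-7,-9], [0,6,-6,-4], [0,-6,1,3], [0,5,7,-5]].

|T| = 1098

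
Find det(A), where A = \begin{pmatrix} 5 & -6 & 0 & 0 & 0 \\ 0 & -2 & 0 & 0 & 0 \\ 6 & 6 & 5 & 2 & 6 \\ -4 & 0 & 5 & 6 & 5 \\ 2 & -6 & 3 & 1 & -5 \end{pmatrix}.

A is block lower-triangular with a 2×2 block and a 3×3 block on the diagonal, so its determinant equals the product of the determinants of the diagonal blocks.
det of the 2×2 block = -10
det of the 3×3 block = -173
det = (-10)·(-173) = 1730

The determinant is 1730.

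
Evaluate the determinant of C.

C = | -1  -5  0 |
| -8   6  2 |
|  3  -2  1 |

Expand along column 3:
  − 2 · |-1 -5; 3 -2| = −2·(2 − (-15)) = -34
  + 1 · |-1 -5; -8 6| = 1·(-6 − 40) = -46
Sum: (-34) + (-46) = -80

det(C) = -80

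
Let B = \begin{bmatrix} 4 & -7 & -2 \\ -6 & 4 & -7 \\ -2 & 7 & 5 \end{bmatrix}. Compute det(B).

Expand along column 1:
  + 4 · |4 -7; 7 5| = 4·(20 − (-49)) = 276
  − (-6) · |-7 -2; 7 5| = −(-6)·(-35 − (-14)) = -126
  + (-2) · |-7 -2; 4 -7| = (-2)·(49 − (-8)) = -114
Sum: (276) + (-126) + (-114) = 36

36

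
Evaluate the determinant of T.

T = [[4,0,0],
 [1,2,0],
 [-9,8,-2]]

|T| = -16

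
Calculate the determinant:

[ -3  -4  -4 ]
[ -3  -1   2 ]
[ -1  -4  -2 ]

The determinant is -42.

Expand along row 1:
  + (-3) · |-1 2; -4 -2| = (-3)·(2 − (-8)) = -30
  − (-4) · |-3 2; -1 -2| = −(-4)·(6 − (-2)) = 32
  + (-4) · |-3 -1; -1 -4| = (-4)·(12 − 1) = -44
Sum: (-30) + (32) + (-44) = -42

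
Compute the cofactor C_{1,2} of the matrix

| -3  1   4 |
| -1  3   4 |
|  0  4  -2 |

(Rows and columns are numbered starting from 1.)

-2

Delete row 1 and column 2; the remaining 2×2 submatrix is [-1 4; 0 -2].
Its determinant is (-1)·(-2) − 4·0 = 2.
The cofactor carries sign (−1)^(1+2) = −1, so C_{1,2} = −(2) = -2.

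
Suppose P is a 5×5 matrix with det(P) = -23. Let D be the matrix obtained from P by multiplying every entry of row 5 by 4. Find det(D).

-92

Scaling one row by 4 multiplies the determinant by 4.
det(D) = (4)·(-23) = -92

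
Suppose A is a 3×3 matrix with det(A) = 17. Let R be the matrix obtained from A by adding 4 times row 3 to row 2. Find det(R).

Adding a multiple of one row to another leaves the determinant unchanged.
det(R) = (1)·(17) = 17

The determinant is 17.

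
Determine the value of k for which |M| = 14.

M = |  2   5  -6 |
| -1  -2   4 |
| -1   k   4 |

Expanding along the row containing k, det(M) is linear in k: det(M) = (-2)·k + (-4).
Set (-2)·k + (-4) = 14  ⇒  (-2)·k = 18  ⇒  k = -9.

k = -9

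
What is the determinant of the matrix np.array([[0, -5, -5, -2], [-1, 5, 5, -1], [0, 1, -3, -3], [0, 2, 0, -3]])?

-42

Expand along column 1 (it has 3 zeros):
  − (-1) · M_21   where M_21 = det([-5 -5 -2; 1 -3 -3; 2 0 -3]) = -42
det = (-1)·(-1)·(-42) = -42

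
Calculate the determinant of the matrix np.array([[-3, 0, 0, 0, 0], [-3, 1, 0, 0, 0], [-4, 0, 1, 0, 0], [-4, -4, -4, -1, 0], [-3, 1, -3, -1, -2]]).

-6

The matrix is lower triangular, so the determinant is the product of the diagonal entries:
det = (-3) · (1) · (1) · (-1) · (-2) = -6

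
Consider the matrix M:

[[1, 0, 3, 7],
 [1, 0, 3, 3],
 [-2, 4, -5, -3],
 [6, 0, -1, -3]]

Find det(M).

det(M) = 304

Expand along column 2 (it has 3 zeros):
  − (4) · M_32   where M_32 = det([1 3 7; 1 3 3; 6 -1 -3]) = -76
det = (-1)·(4)·(-76) = 304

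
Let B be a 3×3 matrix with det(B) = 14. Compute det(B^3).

2744

det(B^3) = (det B)^3 = (14)^3 = 2744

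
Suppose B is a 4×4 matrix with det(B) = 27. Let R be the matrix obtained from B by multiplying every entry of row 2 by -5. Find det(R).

Scaling one row by -5 multiplies the determinant by -5.
det(R) = (-5)·(27) = -135

-135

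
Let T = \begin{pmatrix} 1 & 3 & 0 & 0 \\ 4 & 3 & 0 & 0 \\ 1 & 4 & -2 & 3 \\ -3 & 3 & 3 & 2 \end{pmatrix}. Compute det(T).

T is block lower-triangular with a 2×2 block and a 2×2 block on the diagonal, so its determinant equals the product of the determinants of the diagonal blocks.
det of the 2×2 block = -9
det of the 2×2 block = -13
det = (-9)·(-13) = 117

117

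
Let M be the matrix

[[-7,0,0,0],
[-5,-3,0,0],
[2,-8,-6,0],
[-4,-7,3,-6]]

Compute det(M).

M is lower triangular, so det(M) is the product of the diagonal entries:
det = (-7) · (-3) · (-6) · (-6) = 756

756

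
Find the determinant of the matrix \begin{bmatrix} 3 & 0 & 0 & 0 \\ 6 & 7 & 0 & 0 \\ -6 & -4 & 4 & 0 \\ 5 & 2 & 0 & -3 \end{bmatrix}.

The determinant is -252.

The matrix is lower triangular, so the determinant is the product of the diagonal entries:
det = (3) · (7) · (4) · (-3) = -252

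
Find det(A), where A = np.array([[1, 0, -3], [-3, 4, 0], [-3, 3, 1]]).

-5

Expand along row 1:
  + 1 · |4 0; 3 1| = 1·(4 − 0) = 4
  + (-3) · |-3 4; -3 3| = (-3)·(-9 − (-12)) = -9
Sum: (4) + (-9) = -5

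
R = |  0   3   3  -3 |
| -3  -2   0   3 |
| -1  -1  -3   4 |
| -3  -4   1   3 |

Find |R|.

Expand along row 1 (it has 1 zero):
  − (3) · M_12   where M_12 = det([-3 0 3; -1 -3 4; -3 1 3]) = 9
  + (3) · M_13   where M_13 = det([-3 -2 3; -1 -1 4; -3 -4 3]) = -18
  − (-3) · M_14   where M_14 = det([-3 -2 0; -1 -1 -3; -3 -4 1]) = 19
det = (-1)·(3)·(9) + (+1)·(3)·(-18) + (-1)·(-3)·(19) = -24

The determinant is -24.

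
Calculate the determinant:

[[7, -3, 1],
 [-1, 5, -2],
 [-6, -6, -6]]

Expand along row 1:
  + 7 · |5 -2; -6 -6| = 7·(-30 − 12) = -294
  − (-3) · |-1 -2; -6 -6| = −(-3)·(6 − 12) = -18
  + 1 · |-1 5; -6 -6| = 1·(6 − (-30)) = 36
Sum: (-294) + (-18) + (36) = -276

-276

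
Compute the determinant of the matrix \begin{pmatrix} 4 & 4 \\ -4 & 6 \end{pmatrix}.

40

det = 4·6 − 4·(-4) = 24 − (-16) = 40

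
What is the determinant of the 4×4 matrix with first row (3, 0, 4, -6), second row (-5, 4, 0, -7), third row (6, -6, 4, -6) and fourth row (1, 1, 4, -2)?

540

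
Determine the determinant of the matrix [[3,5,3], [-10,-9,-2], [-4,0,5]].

Expand along column 2:
  − 5 · |-10 -2; -4 5| = −5·(-50 − 8) = 290
  + (-9) · |3 3; -4 5| = (-9)·(15 − (-12)) = -243
Sum: (290) + (-243) = 47

47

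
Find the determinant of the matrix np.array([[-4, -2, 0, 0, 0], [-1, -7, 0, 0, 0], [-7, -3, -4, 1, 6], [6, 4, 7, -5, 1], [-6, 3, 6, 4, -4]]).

The matrix is block lower-triangular with a 2×2 block and a 3×3 block on the diagonal, so its determinant equals the product of the determinants of the diagonal blocks.
det of the 2×2 block = 26
det of the 3×3 block = 318
det = (26)·(318) = 8268

The determinant is 8268.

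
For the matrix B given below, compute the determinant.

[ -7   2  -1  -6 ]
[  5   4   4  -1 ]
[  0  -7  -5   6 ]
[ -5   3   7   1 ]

-12

Expand along row 3 (it has 1 zero):
  − (-7) · M_32   where M_32 = det([-7 -1 -6; 5 4 -1; -5 7 1]) = -407
  + (-5) · M_33   where M_33 = det([-7 2 -6; 5 4 -1; -5 3 1]) = -259
  − (6) · M_34   where M_34 = det([-7 2 -1; 5 4 4; -5 3 7]) = -257
det = (-1)·(-7)·(-407) + (+1)·(-5)·(-259) + (-1)·(6)·(-257) = -12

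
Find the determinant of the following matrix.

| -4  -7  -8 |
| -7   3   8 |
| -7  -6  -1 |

Expand along column 1:
  + (-4) · |3 8; -6 -1| = (-4)·(-3 − (-48)) = -180
  − (-7) · |-7 -8; -6 -1| = −(-7)·(7 − 48) = -287
  + (-7) · |-7 -8; 3 8| = (-7)·(-56 − (-24)) = 224
Sum: (-180) + (-287) + (224) = -243

-243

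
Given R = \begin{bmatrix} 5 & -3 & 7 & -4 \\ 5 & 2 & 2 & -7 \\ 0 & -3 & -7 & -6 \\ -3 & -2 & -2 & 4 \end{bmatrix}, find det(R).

Expand along row 3 (it has 1 zero):
  − (-3) · M_32   where M_32 = det([5 7 -4; 5 2 -7; -3 -2 4]) = -7
  + (-7) · M_33   where M_33 = det([5 -3 -4; 5 2 -7; -3 -2 4]) = -17
  − (-6) · M_34   where M_34 = det([5 -3 7; 5 2 2; -3 -2 -2]) = -40
det = (-1)·(-3)·(-7) + (+1)·(-7)·(-17) + (-1)·(-6)·(-40) = -142

The determinant is -142.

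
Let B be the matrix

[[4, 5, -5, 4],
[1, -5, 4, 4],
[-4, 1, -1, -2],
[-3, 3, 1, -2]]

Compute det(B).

Expand along row 1:
  + (4) · M_11   where M_11 = det([-5 4 4; 1 -1 -2; 3 1 -2]) = -20
  − (5) · M_12   where M_12 = det([1 4 4; -4 -1 -2; -3 1 -2]) = -32
  + (-5) · M_13   where M_13 = det([1 -5 4; -4 1 -2; -3 3 -2]) = -22
  − (4) · M_14   where M_14 = det([1 -5 4; -4 1 -1; -3 3 1]) = -67
det = (+1)·(4)·(-20) + (-1)·(5)·(-32) + (+1)·(-5)·(-22) + (-1)·(4)·(-67) = 458

458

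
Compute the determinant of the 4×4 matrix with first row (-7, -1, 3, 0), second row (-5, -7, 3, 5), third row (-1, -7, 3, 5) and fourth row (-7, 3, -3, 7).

The determinant is 624.

Expand along row 1 (it has 1 zero):
  + (-7) · M_11   where M_11 = det([-7 3 5; -7 3 5; 3 -3 7]) = 0
  − (-1) · M_12   where M_12 = det([-5 3 5; -1 3 5; -7 -3 7]) = -144
  + (3) · M_13   where M_13 = det([-5 -7 5; -1 -7 5; -7 3 7]) = 256
det = (+1)·(-7)·(0) + (-1)·(-1)·(-144) + (+1)·(3)·(256) = 624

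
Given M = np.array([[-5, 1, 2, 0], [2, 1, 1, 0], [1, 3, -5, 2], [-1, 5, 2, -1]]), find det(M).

Expand along column 4 (it has 2 zeros):
  − (2) · M_34   where M_34 = det([-5 1 2; 2 1 1; -1 5 2]) = 32
  + (-1) · M_44   where M_44 = det([-5 1 2; 2 1 1; 1 3 -5]) = 61
det = (-1)·(2)·(32) + (+1)·(-1)·(61) = -125

|M| = -125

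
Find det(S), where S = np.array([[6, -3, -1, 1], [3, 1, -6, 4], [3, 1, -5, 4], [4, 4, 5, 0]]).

The determinant is -136.

Expand along row 4 (it has 1 zero):
  − (4) · M_41   where M_41 = det([-3 -1 1; 1 -6 4; 1 -5 4]) = 13
  + (4) · M_42   where M_42 = det([6 -1 1; 3 -6 4; 3 -5 4]) = -21
  − (5) · M_43   where M_43 = det([6 -3 1; 3 1 4; 3 1 4]) = 0
det = (-1)·(4)·(13) + (+1)·(4)·(-21) + (-1)·(5)·(0) = -136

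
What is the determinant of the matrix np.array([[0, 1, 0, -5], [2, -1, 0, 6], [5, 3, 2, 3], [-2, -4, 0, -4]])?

Expand along column 3 (it has 3 zeros):
  + (2) · M_33   where M_33 = det([0 1 -5; 2 -1 6; -2 -4 -4]) = 46
det = (+1)·(2)·(46) = 92

The determinant is 92.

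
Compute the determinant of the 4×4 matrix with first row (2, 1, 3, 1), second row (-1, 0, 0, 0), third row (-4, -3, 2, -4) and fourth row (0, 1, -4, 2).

Expand along row 2 (it has 3 zeros):
  − (-1) · M_21   where M_21 = det([1 3 1; -3 2 -4; 1 -4 2]) = 4
det = (-1)·(-1)·(4) = 4

4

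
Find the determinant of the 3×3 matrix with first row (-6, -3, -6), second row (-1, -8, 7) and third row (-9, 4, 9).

1218

Expand along row 1:
  + (-6) · |-8 7; 4 9| = (-6)·(-72 − 28) = 600
  − (-3) · |-1 7; -9 9| = −(-3)·(-9 − (-63)) = 162
  + (-6) · |-1 -8; -9 4| = (-6)·(-4 − 72) = 456
Sum: (600) + (162) + (456) = 1218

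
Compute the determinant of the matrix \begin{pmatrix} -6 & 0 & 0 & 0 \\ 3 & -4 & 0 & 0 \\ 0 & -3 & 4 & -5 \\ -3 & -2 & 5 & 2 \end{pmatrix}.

The determinant is 792.

The matrix is block lower-triangular with a 2×2 block and a 2×2 block on the diagonal, so its determinant equals the product of the determinants of the diagonal blocks.
det of the 2×2 block = 24
det of the 2×2 block = 33
det = (24)·(33) = 792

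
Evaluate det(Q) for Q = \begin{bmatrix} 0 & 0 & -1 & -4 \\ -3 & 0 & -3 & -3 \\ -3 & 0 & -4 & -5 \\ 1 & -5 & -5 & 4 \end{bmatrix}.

det(Q) = 30

Expand along column 2 (it has 3 zeros):
  + (-5) · M_42   where M_42 = det([0 -1 -4; -3 -3 -3; -3 -4 -5]) = -6
det = (+1)·(-5)·(-6) = 30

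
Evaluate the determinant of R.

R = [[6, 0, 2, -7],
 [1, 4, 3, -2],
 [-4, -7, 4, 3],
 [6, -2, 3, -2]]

Expand along row 1 (it has 1 zero):
  + (6) · M_11   where M_11 = det([4 3 -2; -7 4 3; -2 3 -2]) = -102
  + (2) · M_13   where M_13 = det([1 4 -2; -4 -7 3; 6 -2 -2]) = -40
  − (-7) · M_14   where M_14 = det([1 4 3; -4 -7 4; 6 -2 3]) = 281
det = (+1)·(6)·(-102) + (+1)·(2)·(-40) + (-1)·(-7)·(281) = 1275

The determinant is 1275.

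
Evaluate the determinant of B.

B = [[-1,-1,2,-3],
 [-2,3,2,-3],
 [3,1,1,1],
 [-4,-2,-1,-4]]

Expand along row 1:
  + (-1) · M_11   where M_11 = det([3 2 -3; 1 1 1; -2 -1 -4]) = -8
  − (-1) · M_12   where M_12 = det([-2 2 -3; 3 1 1; -4 -1 -4]) = 19
  + (2) · M_13   where M_13 = det([-2 3 -3; 3 1 1; -4 -2 -4]) = 34
  − (-3) · M_14   where M_14 = det([-2 3 2; 3 1 1; -4 -2 -1]) = -9
det = (+1)·(-1)·(-8) + (-1)·(-1)·(19) + (+1)·(2)·(34) + (-1)·(-3)·(-9) = 68

68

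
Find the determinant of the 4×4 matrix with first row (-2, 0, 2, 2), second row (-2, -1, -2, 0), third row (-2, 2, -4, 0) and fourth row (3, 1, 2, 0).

The determinant is -16.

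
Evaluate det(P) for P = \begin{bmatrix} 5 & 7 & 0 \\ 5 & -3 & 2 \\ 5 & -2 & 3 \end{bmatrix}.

Expand along column 3:
  − 2 · |5 7; 5 -2| = −2·(-10 − 35) = 90
  + 3 · |5 7; 5 -3| = 3·(-15 − 35) = -150
Sum: (90) + (-150) = -60

-60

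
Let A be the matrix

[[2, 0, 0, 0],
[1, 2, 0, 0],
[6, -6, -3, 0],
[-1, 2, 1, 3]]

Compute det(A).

A is lower triangular, so det(A) is the product of the diagonal entries:
det = (2) · (2) · (-3) · (3) = -36

det(A) = -36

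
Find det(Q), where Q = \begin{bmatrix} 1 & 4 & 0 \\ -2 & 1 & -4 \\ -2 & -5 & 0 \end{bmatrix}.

|Q| = 12

Expand along column 3:
  − (-4) · |1 4; -2 -5| = −(-4)·(-5 − (-8)) = 12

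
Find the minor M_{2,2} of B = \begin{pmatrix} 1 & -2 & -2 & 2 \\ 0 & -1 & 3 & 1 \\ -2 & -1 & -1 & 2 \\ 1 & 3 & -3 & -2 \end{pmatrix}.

Delete row 2 and column 2; the remaining 3×3 submatrix is [1 -2 2; -2 -1 2; 1 -3 -2].
Its determinant is 26.

The minor is 26.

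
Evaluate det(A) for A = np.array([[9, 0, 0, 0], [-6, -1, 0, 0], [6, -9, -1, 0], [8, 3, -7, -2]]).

A is lower triangular, so det(A) is the product of the diagonal entries:
det = (9) · (-1) · (-1) · (-2) = -18

|A| = -18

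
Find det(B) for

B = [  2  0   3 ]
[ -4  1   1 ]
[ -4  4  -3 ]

Expand along row 1:
  + 2 · |1 1; 4 -3| = 2·(-3 − 4) = -14
  + 3 · |-4 1; -4 4| = 3·(-16 − (-4)) = -36
Sum: (-14) + (-36) = -50

-50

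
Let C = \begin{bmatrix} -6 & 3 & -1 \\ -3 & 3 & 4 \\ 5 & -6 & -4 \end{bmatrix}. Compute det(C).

Expand along column 1:
  + (-6) · |3 4; -6 -4| = (-6)·(-12 − (-24)) = -72
  − (-3) · |3 -1; -6 -4| = −(-3)·(-12 − 6) = -54
  + 5 · |3 -1; 3 4| = 5·(12 − (-3)) = 75
Sum: (-72) + (-54) + (75) = -51

|C| = -51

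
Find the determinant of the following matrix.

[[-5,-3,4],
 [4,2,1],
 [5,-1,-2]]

-80

Expand along row 1:
  + (-5) · |2 1; -1 -2| = (-5)·(-4 − (-1)) = 15
  − (-3) · |4 1; 5 -2| = −(-3)·(-8 − 5) = -39
  + 4 · |4 2; 5 -1| = 4·(-4 − 10) = -56
Sum: (15) + (-39) + (-56) = -80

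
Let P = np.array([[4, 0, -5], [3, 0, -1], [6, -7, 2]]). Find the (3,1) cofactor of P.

Delete row 3 and column 1; the remaining 2×2 submatrix is [0 -5; 0 -1].
Its determinant is 0·(-1) − (-5)·0 = 0.
The cofactor carries sign (−1)^(3+1) = +1, so C_{3,1} = +(0) = 0.

0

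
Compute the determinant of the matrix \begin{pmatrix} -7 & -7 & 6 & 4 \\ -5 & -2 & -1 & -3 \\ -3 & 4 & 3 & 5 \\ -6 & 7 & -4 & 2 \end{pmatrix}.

-1520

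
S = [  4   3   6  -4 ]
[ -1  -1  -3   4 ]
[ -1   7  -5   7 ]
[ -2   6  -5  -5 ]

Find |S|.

-503

Expand along row 1:
  + (4) · M_11   where M_11 = det([-1 -3 4; 7 -5 7; 6 -5 -5]) = -311
  − (3) · M_12   where M_12 = det([-1 -3 4; -1 -5 7; -2 -5 -5]) = -23
  + (6) · M_13   where M_13 = det([-1 -1 4; -1 7 7; -2 6 -5]) = 128
  − (-4) · M_14   where M_14 = det([-1 -1 -3; -1 7 -5; -2 6 -5]) = -24
det = (+1)·(4)·(-311) + (-1)·(3)·(-23) + (+1)·(6)·(128) + (-1)·(-4)·(-24) = -503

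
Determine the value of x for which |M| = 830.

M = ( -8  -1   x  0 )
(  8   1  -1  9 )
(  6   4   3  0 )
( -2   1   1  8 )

3

Expanding along the column containing x, det(M) is linear in x: det(M) = (334)·x + (-172).
Set (334)·x + (-172) = 830  ⇒  (334)·x = 1002  ⇒  x = 3.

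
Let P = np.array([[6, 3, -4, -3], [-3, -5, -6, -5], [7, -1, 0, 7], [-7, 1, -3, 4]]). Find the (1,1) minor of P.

-186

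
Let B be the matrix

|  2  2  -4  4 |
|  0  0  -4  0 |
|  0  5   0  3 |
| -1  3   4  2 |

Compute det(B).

Expand along row 2 (it has 3 zeros):
  − (-4) · M_23   where M_23 = det([2 2 4; 0 5 3; -1 3 2]) = 16
det = (-1)·(-4)·(16) = 64

64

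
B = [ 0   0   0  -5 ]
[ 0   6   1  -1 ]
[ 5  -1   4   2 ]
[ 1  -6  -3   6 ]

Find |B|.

Expand along row 1 (it has 3 zeros):
  − (-5) · M_14   where M_14 = det([0 6 1; 5 -1 4; 1 -6 -3]) = 85
det = (-1)·(-5)·(85) = 425

|B| = 425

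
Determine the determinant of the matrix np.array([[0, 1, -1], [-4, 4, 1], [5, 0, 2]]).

Expand along column 1:
  − (-4) · |1 -1; 0 2| = −(-4)·(2 − 0) = 8
  + 5 · |1 -1; 4 1| = 5·(1 − (-4)) = 25
Sum: (8) + (25) = 33

The determinant is 33.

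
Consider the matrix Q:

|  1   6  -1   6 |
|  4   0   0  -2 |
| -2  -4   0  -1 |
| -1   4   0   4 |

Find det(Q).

24

Expand along column 3 (it has 3 zeros):
  + (-1) · M_13   where M_13 = det([4 0 -2; -2 -4 -1; -1 4 4]) = -24
det = (+1)·(-1)·(-24) = 24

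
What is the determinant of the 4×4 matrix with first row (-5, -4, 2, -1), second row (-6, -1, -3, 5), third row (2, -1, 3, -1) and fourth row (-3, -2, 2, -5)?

Expand along row 1:
  + (-5) · M_11   where M_11 = det([-1 -3 5; -1 3 -1; -2 2 -5]) = 42
  − (-4) · M_12   where M_12 = det([-6 -3 5; 2 3 -1; -3 2 -5]) = 104
  + (2) · M_13   where M_13 = det([-6 -1 5; 2 -1 -1; -3 -2 -5]) = -66
  − (-1) · M_14   where M_14 = det([-6 -1 -3; 2 -1 3; -3 -2 2]) = 10
det = (+1)·(-5)·(42) + (-1)·(-4)·(104) + (+1)·(2)·(-66) + (-1)·(-1)·(10) = 84

The determinant is 84.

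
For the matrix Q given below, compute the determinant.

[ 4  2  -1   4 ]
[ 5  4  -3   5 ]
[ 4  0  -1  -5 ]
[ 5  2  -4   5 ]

Expand along row 3 (it has 1 zero):
  + (4) · M_31   where M_31 = det([2 -1 4; 4 -3 5; 2 -4 5]) = -20
  + (-1) · M_33   where M_33 = det([4 2 4; 5 4 5; 5 2 5]) = 0
  − (-5) · M_34   where M_34 = det([4 2 -1; 5 4 -3; 5 2 -4]) = -20
det = (+1)·(4)·(-20) + (+1)·(-1)·(0) + (-1)·(-5)·(-20) = -180

The determinant is -180.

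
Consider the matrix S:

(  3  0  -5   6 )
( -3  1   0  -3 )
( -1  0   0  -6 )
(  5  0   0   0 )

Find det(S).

Expand along row 4 (it has 3 zeros):
  − (5) · M_41   where M_41 = det([0 -5 6; 1 0 -3; 0 0 -6]) = -30
det = (-1)·(5)·(-30) = 150

|S| = 150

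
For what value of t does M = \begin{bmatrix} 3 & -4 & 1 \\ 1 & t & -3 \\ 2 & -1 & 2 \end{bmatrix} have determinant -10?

-8

Expanding along the column containing t, det(M) is linear in t: det(M) = (4)·t + (22).
Set (4)·t + (22) = -10  ⇒  (4)·t = -32  ⇒  t = -8.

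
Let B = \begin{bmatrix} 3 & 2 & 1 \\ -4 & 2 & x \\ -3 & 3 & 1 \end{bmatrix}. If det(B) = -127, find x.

9

Expanding along the column containing x, det(B) is linear in x: det(B) = (-15)·x + (8).
Set (-15)·x + (8) = -127  ⇒  (-15)·x = -135  ⇒  x = 9.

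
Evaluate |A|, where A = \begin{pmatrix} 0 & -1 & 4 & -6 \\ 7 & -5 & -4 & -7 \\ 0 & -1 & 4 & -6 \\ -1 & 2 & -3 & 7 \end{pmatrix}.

Expand along column 1 (it has 2 zeros):
  − (7) · M_21   where M_21 = det([-1 4 -6; -1 4 -6; 2 -3 7]) = 0
  − (-1) · M_41   where M_41 = det([-1 4 -6; -5 -4 -7; -1 4 -6]) = 0
det = (-1)·(7)·(0) + (-1)·(-1)·(0) = 0

|A| = 0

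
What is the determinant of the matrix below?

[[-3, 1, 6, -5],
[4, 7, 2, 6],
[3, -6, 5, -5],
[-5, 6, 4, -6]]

1773

Expand along row 1:
  + (-3) · M_11   where M_11 = det([7 2 6; -6 5 -5; 6 4 -6]) = -526
  − (1) · M_12   where M_12 = det([4 2 6; 3 5 -5; -5 4 -6]) = 268
  + (6) · M_13   where M_13 = det([4 7 6; 3 -6 -5; -5 6 -6]) = 493
  − (-5) · M_14   where M_14 = det([4 7 2; 3 -6 5; -5 6 4]) = -499
det = (+1)·(-3)·(-526) + (-1)·(1)·(268) + (+1)·(6)·(493) + (-1)·(-5)·(-499) = 1773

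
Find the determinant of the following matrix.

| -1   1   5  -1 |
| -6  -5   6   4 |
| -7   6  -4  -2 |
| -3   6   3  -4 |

Expand along row 1:
  + (-1) · M_11   where M_11 = det([-5 6 4; 6 -4 -2; 6 3 -4]) = 130
  − (1) · M_12   where M_12 = det([-6 6 4; -7 -4 -2; -3 3 -4]) = -396
  + (5) · M_13   where M_13 = det([-6 -5 4; -7 6 -2; -3 6 -4]) = 86
  − (-1) · M_14   where M_14 = det([-6 -5 6; -7 6 -4; -3 6 3]) = -561
det = (+1)·(-1)·(130) + (-1)·(1)·(-396) + (+1)·(5)·(86) + (-1)·(-1)·(-561) = 135

135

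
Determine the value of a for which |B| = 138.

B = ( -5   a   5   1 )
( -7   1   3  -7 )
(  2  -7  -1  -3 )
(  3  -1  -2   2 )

Expanding along the column containing a, det(B) is linear in a: det(B) = (-24)·a + (138).
Set (-24)·a + (138) = 138  ⇒  (-24)·a = 0  ⇒  a = 0.

0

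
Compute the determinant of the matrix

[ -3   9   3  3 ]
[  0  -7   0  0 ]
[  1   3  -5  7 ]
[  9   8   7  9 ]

-4200

Expand along row 2 (it has 3 zeros):
  + (-7) · M_22   where M_22 = det([-3 3 3; 1 -5 7; 9 7 9]) = 600
det = (+1)·(-7)·(600) = -4200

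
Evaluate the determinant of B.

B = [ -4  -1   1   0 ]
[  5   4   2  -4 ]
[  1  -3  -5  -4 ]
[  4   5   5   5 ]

Expand along row 1 (it has 1 zero):
  + (-4) · M_11   where M_11 = det([4 2 -4; -3 -5 -4; 5 5 5]) = -70
  − (-1) · M_12   where M_12 = det([5 2 -4; 1 -5 -4; 4 5 5]) = -167
  + (1) · M_13   where M_13 = det([5 4 -4; 1 -3 -4; 4 5 5]) = -127
det = (+1)·(-4)·(-70) + (-1)·(-1)·(-167) + (+1)·(1)·(-127) = -14

det(B) = -14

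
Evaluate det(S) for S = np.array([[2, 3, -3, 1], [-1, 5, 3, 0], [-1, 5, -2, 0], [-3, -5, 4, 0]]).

Expand along column 4 (it has 3 zeros):
  − (1) · M_14   where M_14 = det([-1 5 3; -1 5 -2; -3 -5 4]) = 100
det = (-1)·(1)·(100) = -100

|S| = -100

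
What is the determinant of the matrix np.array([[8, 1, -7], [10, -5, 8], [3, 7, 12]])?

-1619

Expand along row 1:
  + 8 · |-5 8; 7 12| = 8·(-60 − 56) = -928
  − 1 · |10 8; 3 12| = −1·(120 − 24) = -96
  + (-7) · |10 -5; 3 7| = (-7)·(70 − (-15)) = -595
Sum: (-928) + (-96) + (-595) = -1619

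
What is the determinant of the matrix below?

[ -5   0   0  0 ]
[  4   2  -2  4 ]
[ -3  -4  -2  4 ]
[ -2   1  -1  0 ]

-120

Expand along row 1 (it has 3 zeros):
  + (-5) · M_11   where M_11 = det([2 -2 4; -4 -2 4; 1 -1 0]) = 24
det = (+1)·(-5)·(24) = -120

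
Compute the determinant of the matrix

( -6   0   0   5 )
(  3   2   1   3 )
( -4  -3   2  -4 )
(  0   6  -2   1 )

Expand along row 1 (it has 2 zeros):
  + (-6) · M_11   where M_11 = det([2 1 3; -3 2 -4; 6 -2 1]) = -51
  − (5) · M_14   where M_14 = det([3 2 1; -4 -3 2; 0 6 -2]) = -58
det = (+1)·(-6)·(-51) + (-1)·(5)·(-58) = 596

596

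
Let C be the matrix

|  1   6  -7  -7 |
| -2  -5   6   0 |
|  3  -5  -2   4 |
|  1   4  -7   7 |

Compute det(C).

|C| = -846

Expand along row 2 (it has 1 zero):
  − (-2) · M_21   where M_21 = det([6 -7 -7; -5 -2 4; 4 -7 7]) = -574
  + (-5) · M_22   where M_22 = det([1 -7 -7; 3 -2 4; 1 -7 7]) = 266
  − (6) · M_23   where M_23 = det([1 6 -7; 3 -5 4; 1 4 7]) = -272
det = (-1)·(-2)·(-574) + (+1)·(-5)·(266) + (-1)·(6)·(-272) = -846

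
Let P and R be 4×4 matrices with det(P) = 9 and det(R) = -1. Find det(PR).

The determinant is -9.

det(PR) = det(P)·det(R) = (9)·(-1) = -9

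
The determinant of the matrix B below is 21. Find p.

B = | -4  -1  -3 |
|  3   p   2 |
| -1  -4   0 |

-5

Expanding along the row containing p, det(B) is linear in p: det(B) = (-3)·p + (6).
Set (-3)·p + (6) = 21  ⇒  (-3)·p = 15  ⇒  p = -5.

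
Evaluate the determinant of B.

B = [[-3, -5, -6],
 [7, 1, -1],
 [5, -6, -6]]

Expand along column 1:
  + (-3) · |1 -1; -6 -6| = (-3)·(-6 − 6) = 36
  − 7 · |-5 -6; -6 -6| = −7·(30 − 36) = 42
  + 5 · |-5 -6; 1 -1| = 5·(5 − (-6)) = 55
Sum: (36) + (42) + (55) = 133

133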